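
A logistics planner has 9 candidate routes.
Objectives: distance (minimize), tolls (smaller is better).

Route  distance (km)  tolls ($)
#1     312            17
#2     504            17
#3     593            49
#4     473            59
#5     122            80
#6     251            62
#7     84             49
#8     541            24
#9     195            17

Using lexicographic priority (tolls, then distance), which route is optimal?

#9

First minimize tolls: best is 17, kept {#1, #2, #9}.
Then minimize distance: best is 195, kept {#9}.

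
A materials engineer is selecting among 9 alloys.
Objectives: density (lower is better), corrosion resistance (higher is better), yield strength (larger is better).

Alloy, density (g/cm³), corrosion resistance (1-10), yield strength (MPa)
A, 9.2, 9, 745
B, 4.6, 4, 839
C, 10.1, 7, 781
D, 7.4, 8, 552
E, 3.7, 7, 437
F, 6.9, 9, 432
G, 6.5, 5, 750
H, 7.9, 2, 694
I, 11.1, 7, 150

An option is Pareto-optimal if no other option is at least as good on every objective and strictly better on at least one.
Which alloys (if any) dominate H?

B: density 4.6≤7.9, corrosion resistance 4≥2, yield strength 839≥694 — dominates H.
G: density 6.5≤7.9, corrosion resistance 5≥2, yield strength 750≥694 — dominates H.
Others (A, C, D, E, F, I) are each worse than H on at least one objective.

B, G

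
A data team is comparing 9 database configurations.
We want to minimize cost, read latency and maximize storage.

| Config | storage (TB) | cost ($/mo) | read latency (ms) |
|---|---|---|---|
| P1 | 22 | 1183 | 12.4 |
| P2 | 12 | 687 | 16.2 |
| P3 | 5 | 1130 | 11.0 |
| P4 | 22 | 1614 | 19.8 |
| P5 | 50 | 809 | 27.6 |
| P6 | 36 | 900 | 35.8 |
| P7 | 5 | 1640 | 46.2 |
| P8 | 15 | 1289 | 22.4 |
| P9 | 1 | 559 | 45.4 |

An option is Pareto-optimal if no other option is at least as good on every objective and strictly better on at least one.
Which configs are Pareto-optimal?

P1: not dominated.
P2: not dominated.
P3: not dominated (best read latency).
P4: dominated by P1 (storage 22≥22, cost 1183≤1614, read latency 12.4≤19.8).
P5: not dominated (best storage).
P6: dominated by P5 (storage 50≥36, cost 809≤900, read latency 27.6≤35.8).
P7: dominated by P1 (storage 22≥5, cost 1183≤1640, read latency 12.4≤46.2).
P8: dominated by P1 (storage 22≥15, cost 1183≤1289, read latency 12.4≤22.4).
P9: not dominated (best cost).

P1, P2, P3, P5, P9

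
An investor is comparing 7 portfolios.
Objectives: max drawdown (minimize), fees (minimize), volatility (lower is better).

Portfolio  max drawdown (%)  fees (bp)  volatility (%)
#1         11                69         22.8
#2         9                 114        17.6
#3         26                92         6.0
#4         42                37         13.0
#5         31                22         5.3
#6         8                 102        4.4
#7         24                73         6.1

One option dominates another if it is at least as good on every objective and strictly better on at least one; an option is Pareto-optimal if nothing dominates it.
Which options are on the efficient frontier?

#1: not dominated.
#2: dominated by #6 (max drawdown 8≤9, fees 102≤114, volatility 4.4≤17.6).
#3: not dominated.
#4: dominated by #5 (max drawdown 31≤42, fees 22≤37, volatility 5.3≤13.0).
#5: not dominated (best fees).
#6: not dominated (best max drawdown).
#7: not dominated.

#1, #3, #5, #6, #7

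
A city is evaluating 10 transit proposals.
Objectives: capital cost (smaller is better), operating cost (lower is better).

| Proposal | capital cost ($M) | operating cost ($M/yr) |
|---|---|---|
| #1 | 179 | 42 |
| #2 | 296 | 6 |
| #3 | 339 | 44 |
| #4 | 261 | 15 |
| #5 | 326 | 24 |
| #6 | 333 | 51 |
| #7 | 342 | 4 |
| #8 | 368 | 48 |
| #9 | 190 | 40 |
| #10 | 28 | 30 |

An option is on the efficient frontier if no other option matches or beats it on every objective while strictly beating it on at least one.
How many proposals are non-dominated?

4

#1: dominated by #10 (capital cost 28≤179, operating cost 30≤42).
#2: not dominated.
#3: dominated by #1 (capital cost 179≤339, operating cost 42≤44).
#4: not dominated.
#5: dominated by #2 (capital cost 296≤326, operating cost 6≤24).
#6: dominated by #1 (capital cost 179≤333, operating cost 42≤51).
#7: not dominated (best operating cost).
#8: dominated by #1 (capital cost 179≤368, operating cost 42≤48).
#9: dominated by #10 (capital cost 28≤190, operating cost 30≤40).
#10: not dominated (best capital cost).
Pareto-optimal: #2, #4, #7, #10 → 4.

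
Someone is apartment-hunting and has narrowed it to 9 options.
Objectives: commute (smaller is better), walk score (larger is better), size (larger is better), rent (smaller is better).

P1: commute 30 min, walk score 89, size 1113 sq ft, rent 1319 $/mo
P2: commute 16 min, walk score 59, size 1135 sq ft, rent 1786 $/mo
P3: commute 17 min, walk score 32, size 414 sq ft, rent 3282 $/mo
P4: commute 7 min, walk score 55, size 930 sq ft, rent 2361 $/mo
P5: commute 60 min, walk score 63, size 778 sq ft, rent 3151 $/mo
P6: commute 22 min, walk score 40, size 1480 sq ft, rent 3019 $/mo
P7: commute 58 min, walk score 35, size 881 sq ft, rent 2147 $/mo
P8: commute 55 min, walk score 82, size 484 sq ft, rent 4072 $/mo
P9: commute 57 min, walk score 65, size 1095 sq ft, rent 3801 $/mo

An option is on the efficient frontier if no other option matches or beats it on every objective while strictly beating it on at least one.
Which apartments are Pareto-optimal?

P1: not dominated (best walk score).
P2: not dominated.
P3: dominated by P2 (commute 16≤17, walk score 59≥32, size 1135≥414, rent 1786≤3282).
P4: not dominated (best commute).
P5: dominated by P1 (commute 30≤60, walk score 89≥63, size 1113≥778, rent 1319≤3151).
P6: not dominated (best size).
P7: dominated by P1 (commute 30≤58, walk score 89≥35, size 1113≥881, rent 1319≤2147).
P8: dominated by P1 (commute 30≤55, walk score 89≥82, size 1113≥484, rent 1319≤4072).
P9: dominated by P1 (commute 30≤57, walk score 89≥65, size 1113≥1095, rent 1319≤3801).

P1, P2, P4, P6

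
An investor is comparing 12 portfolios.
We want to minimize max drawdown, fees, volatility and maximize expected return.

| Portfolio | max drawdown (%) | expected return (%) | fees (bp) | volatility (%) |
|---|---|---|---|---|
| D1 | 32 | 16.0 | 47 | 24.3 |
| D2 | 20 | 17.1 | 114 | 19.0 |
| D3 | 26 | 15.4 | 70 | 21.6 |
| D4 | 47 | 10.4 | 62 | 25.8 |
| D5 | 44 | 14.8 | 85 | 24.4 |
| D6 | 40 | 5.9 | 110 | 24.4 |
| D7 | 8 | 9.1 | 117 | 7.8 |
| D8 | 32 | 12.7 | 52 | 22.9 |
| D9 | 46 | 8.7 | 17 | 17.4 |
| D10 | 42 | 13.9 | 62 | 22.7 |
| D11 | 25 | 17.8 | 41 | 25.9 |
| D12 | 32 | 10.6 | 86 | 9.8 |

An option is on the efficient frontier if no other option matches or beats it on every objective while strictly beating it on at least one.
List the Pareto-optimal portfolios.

D1, D2, D3, D7, D8, D9, D10, D11, D12

D1: not dominated.
D2: not dominated.
D3: not dominated.
D4: dominated by D1 (max drawdown 32≤47, expected return 16.0≥10.4, fees 47≤62, volatility 24.3≤25.8).
D5: dominated by D1 (max drawdown 32≤44, expected return 16.0≥14.8, fees 47≤85, volatility 24.3≤24.4).
D6: dominated by D1 (max drawdown 32≤40, expected return 16.0≥5.9, fees 47≤110, volatility 24.3≤24.4).
D7: not dominated (best max drawdown).
D8: not dominated.
D9: not dominated (best fees).
D10: not dominated.
D11: not dominated (best expected return).
D12: not dominated.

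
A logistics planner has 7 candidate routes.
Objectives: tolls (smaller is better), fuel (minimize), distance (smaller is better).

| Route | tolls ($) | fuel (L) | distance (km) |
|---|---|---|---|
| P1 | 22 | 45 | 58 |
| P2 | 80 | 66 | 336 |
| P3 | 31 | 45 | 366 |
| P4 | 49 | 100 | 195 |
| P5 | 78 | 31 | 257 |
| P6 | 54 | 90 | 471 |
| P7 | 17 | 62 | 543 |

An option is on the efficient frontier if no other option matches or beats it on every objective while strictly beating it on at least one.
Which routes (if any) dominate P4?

P1: tolls 22≤49, fuel 45≤100, distance 58≤195 — dominates P4.
Others (P2, P3, P5, P6, P7) are each worse than P4 on at least one objective.

P1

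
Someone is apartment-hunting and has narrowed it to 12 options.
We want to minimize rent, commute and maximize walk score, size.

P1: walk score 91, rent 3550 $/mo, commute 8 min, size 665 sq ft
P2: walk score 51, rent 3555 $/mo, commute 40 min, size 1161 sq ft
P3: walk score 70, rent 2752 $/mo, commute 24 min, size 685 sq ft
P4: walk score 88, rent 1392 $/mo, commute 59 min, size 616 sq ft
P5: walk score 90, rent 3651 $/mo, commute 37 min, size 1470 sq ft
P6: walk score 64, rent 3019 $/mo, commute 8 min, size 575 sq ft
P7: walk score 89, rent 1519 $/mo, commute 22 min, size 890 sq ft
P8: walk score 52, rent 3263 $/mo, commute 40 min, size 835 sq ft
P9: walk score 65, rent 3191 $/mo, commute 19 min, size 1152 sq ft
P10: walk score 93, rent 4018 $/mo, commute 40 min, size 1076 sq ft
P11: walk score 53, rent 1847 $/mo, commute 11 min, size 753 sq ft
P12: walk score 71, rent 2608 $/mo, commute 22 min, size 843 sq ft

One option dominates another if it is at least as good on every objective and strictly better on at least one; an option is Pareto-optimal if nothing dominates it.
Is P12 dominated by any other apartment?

Yes

P7 vs P12: walk score 89≥71, rent 1519≤2608, commute 22≤22, size 890≥843 — P7 is at least as good on every objective and strictly better on at least one, so P7 dominates P12.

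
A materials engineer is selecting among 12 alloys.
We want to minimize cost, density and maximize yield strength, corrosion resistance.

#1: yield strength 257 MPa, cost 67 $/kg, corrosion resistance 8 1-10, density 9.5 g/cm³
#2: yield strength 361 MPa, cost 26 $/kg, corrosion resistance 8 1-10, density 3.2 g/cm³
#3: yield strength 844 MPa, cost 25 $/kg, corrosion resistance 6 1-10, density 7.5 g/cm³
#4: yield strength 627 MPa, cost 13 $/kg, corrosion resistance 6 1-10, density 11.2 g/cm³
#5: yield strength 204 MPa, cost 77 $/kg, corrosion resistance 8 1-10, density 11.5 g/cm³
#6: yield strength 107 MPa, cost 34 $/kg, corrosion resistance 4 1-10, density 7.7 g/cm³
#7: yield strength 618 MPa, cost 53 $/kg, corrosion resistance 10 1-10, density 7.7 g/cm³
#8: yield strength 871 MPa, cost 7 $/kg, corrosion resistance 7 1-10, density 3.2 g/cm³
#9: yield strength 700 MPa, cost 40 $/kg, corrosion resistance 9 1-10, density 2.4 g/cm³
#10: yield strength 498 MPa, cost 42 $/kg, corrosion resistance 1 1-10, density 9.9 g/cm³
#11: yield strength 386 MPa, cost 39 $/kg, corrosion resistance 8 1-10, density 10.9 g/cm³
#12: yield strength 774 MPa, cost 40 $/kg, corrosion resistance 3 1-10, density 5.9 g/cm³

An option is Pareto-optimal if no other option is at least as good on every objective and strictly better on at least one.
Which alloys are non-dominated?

#1: dominated by #2 (yield strength 361≥257, cost 26≤67, corrosion resistance 8≥8, density 3.2≤9.5).
#2: not dominated.
#3: dominated by #8 (yield strength 871≥844, cost 7≤25, corrosion resistance 7≥6, density 3.2≤7.5).
#4: dominated by #8 (yield strength 871≥627, cost 7≤13, corrosion resistance 7≥6, density 3.2≤11.2).
#5: dominated by #1 (yield strength 257≥204, cost 67≤77, corrosion resistance 8≥8, density 9.5≤11.5).
#6: dominated by #2 (yield strength 361≥107, cost 26≤34, corrosion resistance 8≥4, density 3.2≤7.7).
#7: not dominated (best corrosion resistance).
#8: not dominated (best yield strength).
#9: not dominated (best density).
#10: dominated by #3 (yield strength 844≥498, cost 25≤42, corrosion resistance 6≥1, density 7.5≤9.9).
#11: not dominated.
#12: dominated by #8 (yield strength 871≥774, cost 7≤40, corrosion resistance 7≥3, density 3.2≤5.9).

#2, #7, #8, #9, #11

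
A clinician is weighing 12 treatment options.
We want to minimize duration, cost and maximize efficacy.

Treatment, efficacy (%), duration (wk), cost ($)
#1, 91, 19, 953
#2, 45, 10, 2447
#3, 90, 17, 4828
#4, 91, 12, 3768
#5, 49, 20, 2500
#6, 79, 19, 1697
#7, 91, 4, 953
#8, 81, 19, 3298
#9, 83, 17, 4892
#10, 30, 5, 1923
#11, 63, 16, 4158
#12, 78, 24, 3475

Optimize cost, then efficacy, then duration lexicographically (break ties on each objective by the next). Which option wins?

#7

First minimize cost: best is 953, kept {#1, #7}.
Then maximize efficacy: best is 91, kept {#1, #7}.
Then minimize duration: best is 4, kept {#7}.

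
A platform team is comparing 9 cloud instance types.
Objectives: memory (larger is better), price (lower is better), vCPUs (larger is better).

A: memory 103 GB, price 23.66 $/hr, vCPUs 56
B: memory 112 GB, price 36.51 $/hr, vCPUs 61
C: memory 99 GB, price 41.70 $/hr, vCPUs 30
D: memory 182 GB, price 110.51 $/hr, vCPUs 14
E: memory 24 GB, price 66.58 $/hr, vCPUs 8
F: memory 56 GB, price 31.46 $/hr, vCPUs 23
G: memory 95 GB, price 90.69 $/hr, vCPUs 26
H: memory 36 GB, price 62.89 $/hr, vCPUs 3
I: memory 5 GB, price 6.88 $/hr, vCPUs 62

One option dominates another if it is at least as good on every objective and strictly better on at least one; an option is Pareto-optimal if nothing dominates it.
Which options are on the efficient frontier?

A, B, D, I

A: not dominated.
B: not dominated.
C: dominated by A (memory 103≥99, price 23.66≤41.70, vCPUs 56≥30).
D: not dominated (best memory).
E: dominated by A (memory 103≥24, price 23.66≤66.58, vCPUs 56≥8).
F: dominated by A (memory 103≥56, price 23.66≤31.46, vCPUs 56≥23).
G: dominated by A (memory 103≥95, price 23.66≤90.69, vCPUs 56≥26).
H: dominated by A (memory 103≥36, price 23.66≤62.89, vCPUs 56≥3).
I: not dominated (best price).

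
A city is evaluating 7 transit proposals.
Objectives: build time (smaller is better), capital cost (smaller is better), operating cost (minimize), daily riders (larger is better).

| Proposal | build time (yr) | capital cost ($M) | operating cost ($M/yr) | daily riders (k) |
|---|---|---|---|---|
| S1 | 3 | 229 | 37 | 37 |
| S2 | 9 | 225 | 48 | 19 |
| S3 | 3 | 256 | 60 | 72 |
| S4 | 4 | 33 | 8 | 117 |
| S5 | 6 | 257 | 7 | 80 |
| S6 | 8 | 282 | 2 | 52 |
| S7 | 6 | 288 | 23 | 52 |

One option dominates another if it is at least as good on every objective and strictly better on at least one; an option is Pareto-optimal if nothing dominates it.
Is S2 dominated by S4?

Yes

S4 vs S2: build time 4≤9, capital cost 33≤225, operating cost 8≤48, daily riders 117≥19 — S4 is at least as good on every objective with at least one strict improvement.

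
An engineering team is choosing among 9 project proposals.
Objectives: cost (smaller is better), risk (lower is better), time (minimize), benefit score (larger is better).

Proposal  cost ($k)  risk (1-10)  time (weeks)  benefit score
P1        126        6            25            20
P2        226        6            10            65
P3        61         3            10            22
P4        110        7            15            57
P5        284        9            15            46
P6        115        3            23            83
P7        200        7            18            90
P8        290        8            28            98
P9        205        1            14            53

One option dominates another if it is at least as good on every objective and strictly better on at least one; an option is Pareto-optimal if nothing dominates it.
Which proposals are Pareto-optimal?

P2, P3, P4, P6, P7, P8, P9

P1: dominated by P3 (cost 61≤126, risk 3≤6, time 10≤25, benefit score 22≥20).
P2: not dominated.
P3: not dominated (best cost).
P4: not dominated.
P5: dominated by P2 (cost 226≤284, risk 6≤9, time 10≤15, benefit score 65≥46).
P6: not dominated.
P7: not dominated.
P8: not dominated (best benefit score).
P9: not dominated (best risk).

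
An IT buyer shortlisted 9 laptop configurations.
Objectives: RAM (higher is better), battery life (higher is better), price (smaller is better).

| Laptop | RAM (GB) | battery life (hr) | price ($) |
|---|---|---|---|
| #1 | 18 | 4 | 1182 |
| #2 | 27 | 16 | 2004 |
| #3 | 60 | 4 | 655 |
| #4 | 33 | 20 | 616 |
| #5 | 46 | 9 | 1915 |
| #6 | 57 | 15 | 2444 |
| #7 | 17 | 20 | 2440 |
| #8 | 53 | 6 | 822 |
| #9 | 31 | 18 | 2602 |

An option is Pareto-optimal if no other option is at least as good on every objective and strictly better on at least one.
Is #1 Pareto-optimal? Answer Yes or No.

#3 vs #1: RAM 60≥18, battery life 4≥4, price 655≤1182 — #3 is at least as good on every objective and strictly better on at least one, so #3 dominates #1.

No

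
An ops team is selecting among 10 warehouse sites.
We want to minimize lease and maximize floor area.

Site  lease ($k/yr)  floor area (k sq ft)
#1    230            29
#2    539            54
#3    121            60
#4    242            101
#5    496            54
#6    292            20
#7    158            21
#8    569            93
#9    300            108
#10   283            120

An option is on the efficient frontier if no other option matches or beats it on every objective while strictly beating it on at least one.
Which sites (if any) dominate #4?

none

#1: worse on floor area (29 vs 101).
#2: worse on lease (539 vs 242).
#3: worse on floor area (60 vs 101).
#5: worse on lease (496 vs 242).
#6: worse on lease (292 vs 242).
#7: worse on floor area (21 vs 101).
#8: worse on lease (569 vs 242).
#9: worse on lease (300 vs 242).
#10: worse on lease (283 vs 242).
No option dominates #4.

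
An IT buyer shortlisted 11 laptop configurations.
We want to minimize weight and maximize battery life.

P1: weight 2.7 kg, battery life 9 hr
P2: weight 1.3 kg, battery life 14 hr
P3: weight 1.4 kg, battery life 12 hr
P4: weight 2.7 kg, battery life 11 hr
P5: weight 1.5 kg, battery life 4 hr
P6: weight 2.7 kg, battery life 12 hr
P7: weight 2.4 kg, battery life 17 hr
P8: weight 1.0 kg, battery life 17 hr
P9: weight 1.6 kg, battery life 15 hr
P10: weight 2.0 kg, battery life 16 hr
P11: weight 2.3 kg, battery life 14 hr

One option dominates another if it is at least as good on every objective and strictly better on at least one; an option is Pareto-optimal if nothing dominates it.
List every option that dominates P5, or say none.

P2: weight 1.3≤1.5, battery life 14≥4 — dominates P5.
P3: weight 1.4≤1.5, battery life 12≥4 — dominates P5.
P8: weight 1.0≤1.5, battery life 17≥4 — dominates P5.
Others (P1, P4, P6, P7, P9, P10, P11) are each worse than P5 on at least one objective.

P2, P3, P8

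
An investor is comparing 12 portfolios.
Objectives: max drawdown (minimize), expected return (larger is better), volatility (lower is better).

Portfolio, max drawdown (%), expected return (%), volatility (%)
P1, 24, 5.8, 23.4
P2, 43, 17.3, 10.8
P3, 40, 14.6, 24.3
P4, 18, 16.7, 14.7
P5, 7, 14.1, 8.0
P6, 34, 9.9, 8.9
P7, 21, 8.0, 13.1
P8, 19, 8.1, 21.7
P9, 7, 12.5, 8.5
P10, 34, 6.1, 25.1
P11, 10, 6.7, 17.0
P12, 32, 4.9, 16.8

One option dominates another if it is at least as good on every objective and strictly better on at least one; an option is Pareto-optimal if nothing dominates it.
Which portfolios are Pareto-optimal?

P1: dominated by P4 (max drawdown 18≤24, expected return 16.7≥5.8, volatility 14.7≤23.4).
P2: not dominated (best expected return).
P3: dominated by P4 (max drawdown 18≤40, expected return 16.7≥14.6, volatility 14.7≤24.3).
P4: not dominated.
P5: not dominated (best volatility).
P6: dominated by P5 (max drawdown 7≤34, expected return 14.1≥9.9, volatility 8.0≤8.9).
P7: dominated by P5 (max drawdown 7≤21, expected return 14.1≥8.0, volatility 8.0≤13.1).
P8: dominated by P4 (max drawdown 18≤19, expected return 16.7≥8.1, volatility 14.7≤21.7).
P9: dominated by P5 (max drawdown 7≤7, expected return 14.1≥12.5, volatility 8.0≤8.5).
P10: dominated by P4 (max drawdown 18≤34, expected return 16.7≥6.1, volatility 14.7≤25.1).
P11: dominated by P5 (max drawdown 7≤10, expected return 14.1≥6.7, volatility 8.0≤17.0).
P12: dominated by P4 (max drawdown 18≤32, expected return 16.7≥4.9, volatility 14.7≤16.8).

P2, P4, P5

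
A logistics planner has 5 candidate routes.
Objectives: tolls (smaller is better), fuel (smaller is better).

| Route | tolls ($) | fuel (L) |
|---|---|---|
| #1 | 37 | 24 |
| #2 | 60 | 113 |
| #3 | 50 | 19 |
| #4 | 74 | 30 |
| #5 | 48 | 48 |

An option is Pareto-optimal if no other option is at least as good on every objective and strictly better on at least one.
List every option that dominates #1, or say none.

none

#2: worse on tolls (60 vs 37).
#3: worse on tolls (50 vs 37).
#4: worse on tolls (74 vs 37).
#5: worse on tolls (48 vs 37).
No option dominates #1.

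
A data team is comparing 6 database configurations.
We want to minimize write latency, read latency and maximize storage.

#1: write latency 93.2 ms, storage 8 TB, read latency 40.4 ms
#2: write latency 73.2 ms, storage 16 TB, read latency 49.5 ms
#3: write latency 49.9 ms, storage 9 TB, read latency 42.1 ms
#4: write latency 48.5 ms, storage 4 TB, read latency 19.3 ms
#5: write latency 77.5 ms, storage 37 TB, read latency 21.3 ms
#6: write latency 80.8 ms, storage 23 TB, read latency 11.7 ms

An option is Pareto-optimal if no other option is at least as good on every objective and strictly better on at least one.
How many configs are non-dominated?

#1: dominated by #5 (write latency 77.5≤93.2, storage 37≥8, read latency 21.3≤40.4).
#2: not dominated.
#3: not dominated.
#4: not dominated (best write latency).
#5: not dominated (best storage).
#6: not dominated (best read latency).
Pareto-optimal: #2, #3, #4, #5, #6 → 5.

5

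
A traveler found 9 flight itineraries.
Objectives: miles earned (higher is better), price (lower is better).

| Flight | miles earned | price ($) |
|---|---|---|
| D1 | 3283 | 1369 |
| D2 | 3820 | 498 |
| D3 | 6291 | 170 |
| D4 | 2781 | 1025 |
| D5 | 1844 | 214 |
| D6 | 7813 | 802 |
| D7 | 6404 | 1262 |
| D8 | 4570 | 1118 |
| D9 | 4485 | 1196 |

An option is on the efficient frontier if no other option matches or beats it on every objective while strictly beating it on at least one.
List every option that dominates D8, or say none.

D3: miles earned 6291≥4570, price 170≤1118 — dominates D8.
D6: miles earned 7813≥4570, price 802≤1118 — dominates D8.
Others (D1, D2, D4, D5, D7, D9) are each worse than D8 on at least one objective.

D3, D6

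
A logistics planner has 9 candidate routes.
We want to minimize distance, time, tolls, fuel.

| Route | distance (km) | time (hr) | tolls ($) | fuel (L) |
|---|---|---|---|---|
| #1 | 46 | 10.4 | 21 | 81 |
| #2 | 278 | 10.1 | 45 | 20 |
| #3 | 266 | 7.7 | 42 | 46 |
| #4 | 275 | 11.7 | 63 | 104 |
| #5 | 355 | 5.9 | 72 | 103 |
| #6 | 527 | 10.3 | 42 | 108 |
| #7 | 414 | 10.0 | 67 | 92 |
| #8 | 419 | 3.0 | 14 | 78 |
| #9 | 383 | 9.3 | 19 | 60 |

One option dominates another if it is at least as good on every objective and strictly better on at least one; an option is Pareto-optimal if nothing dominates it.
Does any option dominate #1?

#2: worse on distance (278 vs 46).
#3: worse on distance (266 vs 46).
#4: worse on distance (275 vs 46).
#5: worse on distance (355 vs 46).
#6: worse on distance (527 vs 46).
#7: worse on distance (414 vs 46).
#8: worse on distance (419 vs 46).
#9: worse on distance (383 vs 46).
No option is at least as good as #1 on every objective and strictly better on one.

No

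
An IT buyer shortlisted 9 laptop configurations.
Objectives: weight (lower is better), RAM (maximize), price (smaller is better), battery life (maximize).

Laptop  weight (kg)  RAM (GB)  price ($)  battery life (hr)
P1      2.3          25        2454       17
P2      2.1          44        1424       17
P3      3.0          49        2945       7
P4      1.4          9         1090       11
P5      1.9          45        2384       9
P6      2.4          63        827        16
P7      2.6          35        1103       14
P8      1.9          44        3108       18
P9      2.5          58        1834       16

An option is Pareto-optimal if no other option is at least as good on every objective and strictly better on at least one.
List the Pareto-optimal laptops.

P1: dominated by P2 (weight 2.1≤2.3, RAM 44≥25, price 1424≤2454, battery life 17≥17).
P2: not dominated.
P3: dominated by P6 (weight 2.4≤3.0, RAM 63≥49, price 827≤2945, battery life 16≥7).
P4: not dominated (best weight).
P5: not dominated.
P6: not dominated (best RAM).
P7: dominated by P6 (weight 2.4≤2.6, RAM 63≥35, price 827≤1103, battery life 16≥14).
P8: not dominated (best battery life).
P9: dominated by P6 (weight 2.4≤2.5, RAM 63≥58, price 827≤1834, battery life 16≥16).

P2, P4, P5, P6, P8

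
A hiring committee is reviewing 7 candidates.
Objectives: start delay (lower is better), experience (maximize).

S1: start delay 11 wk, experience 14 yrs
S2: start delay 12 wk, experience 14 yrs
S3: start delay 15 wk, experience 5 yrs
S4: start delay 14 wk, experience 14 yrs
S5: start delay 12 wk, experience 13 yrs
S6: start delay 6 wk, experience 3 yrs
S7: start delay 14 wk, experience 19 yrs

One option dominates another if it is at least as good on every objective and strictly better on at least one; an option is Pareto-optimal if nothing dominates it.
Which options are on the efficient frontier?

S1: not dominated.
S2: dominated by S1 (start delay 11≤12, experience 14≥14).
S3: dominated by S1 (start delay 11≤15, experience 14≥5).
S4: dominated by S1 (start delay 11≤14, experience 14≥14).
S5: dominated by S1 (start delay 11≤12, experience 14≥13).
S6: not dominated (best start delay).
S7: not dominated (best experience).

S1, S6, S7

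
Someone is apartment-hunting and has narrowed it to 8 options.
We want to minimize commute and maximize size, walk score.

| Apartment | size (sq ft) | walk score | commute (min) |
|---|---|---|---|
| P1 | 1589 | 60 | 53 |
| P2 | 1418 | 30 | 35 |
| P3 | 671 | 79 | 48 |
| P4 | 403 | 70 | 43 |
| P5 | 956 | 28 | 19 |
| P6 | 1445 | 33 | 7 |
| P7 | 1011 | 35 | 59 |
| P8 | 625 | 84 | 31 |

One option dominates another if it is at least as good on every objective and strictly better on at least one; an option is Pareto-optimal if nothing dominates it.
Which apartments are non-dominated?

P1, P3, P6, P8

P1: not dominated (best size).
P2: dominated by P6 (size 1445≥1418, walk score 33≥30, commute 7≤35).
P3: not dominated.
P4: dominated by P8 (size 625≥403, walk score 84≥70, commute 31≤43).
P5: dominated by P6 (size 1445≥956, walk score 33≥28, commute 7≤19).
P6: not dominated (best commute).
P7: dominated by P1 (size 1589≥1011, walk score 60≥35, commute 53≤59).
P8: not dominated (best walk score).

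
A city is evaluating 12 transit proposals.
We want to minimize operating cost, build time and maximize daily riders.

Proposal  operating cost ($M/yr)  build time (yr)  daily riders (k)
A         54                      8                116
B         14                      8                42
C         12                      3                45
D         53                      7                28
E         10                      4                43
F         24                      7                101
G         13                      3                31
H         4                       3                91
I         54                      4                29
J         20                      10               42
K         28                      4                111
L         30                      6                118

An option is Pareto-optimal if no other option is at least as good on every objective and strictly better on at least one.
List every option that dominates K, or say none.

A: worse on operating cost (54 vs 28).
B: worse on build time (8 vs 4).
C: worse on daily riders (45 vs 111).
D: worse on operating cost (53 vs 28).
E: worse on daily riders (43 vs 111).
F: worse on build time (7 vs 4).
G: worse on daily riders (31 vs 111).
H: worse on daily riders (91 vs 111).
I: worse on operating cost (54 vs 28).
J: worse on build time (10 vs 4).
L: worse on operating cost (30 vs 28).
No option dominates K.

none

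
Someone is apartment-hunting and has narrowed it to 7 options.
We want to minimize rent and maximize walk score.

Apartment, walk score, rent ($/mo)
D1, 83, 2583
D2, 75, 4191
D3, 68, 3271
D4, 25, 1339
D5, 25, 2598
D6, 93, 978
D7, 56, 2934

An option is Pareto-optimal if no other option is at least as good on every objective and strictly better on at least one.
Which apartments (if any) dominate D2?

D1: walk score 83≥75, rent 2583≤4191 — dominates D2.
D6: walk score 93≥75, rent 978≤4191 — dominates D2.
Others (D3, D4, D5, D7) are each worse than D2 on at least one objective.

D1, D6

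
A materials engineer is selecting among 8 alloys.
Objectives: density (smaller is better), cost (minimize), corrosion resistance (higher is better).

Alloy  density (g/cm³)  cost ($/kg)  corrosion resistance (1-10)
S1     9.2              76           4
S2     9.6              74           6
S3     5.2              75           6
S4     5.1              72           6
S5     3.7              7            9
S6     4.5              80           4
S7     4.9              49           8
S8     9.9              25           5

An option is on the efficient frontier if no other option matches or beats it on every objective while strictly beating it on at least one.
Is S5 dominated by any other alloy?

S1: worse on density (9.2 vs 3.7).
S2: worse on density (9.6 vs 3.7).
S3: worse on density (5.2 vs 3.7).
S4: worse on density (5.1 vs 3.7).
S6: worse on density (4.5 vs 3.7).
S7: worse on density (4.9 vs 3.7).
S8: worse on density (9.9 vs 3.7).
No option is at least as good as S5 on every objective and strictly better on one.

No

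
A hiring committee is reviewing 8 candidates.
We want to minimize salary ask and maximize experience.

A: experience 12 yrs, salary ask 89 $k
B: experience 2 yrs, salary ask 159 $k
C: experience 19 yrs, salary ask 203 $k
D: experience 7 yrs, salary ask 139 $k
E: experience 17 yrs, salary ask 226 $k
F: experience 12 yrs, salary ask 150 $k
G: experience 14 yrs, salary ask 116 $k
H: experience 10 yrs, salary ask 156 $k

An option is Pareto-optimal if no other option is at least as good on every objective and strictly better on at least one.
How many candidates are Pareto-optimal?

3

A: not dominated (best salary ask).
B: dominated by A (experience 12≥2, salary ask 89≤159).
C: not dominated (best experience).
D: dominated by A (experience 12≥7, salary ask 89≤139).
E: dominated by C (experience 19≥17, salary ask 203≤226).
F: dominated by A (experience 12≥12, salary ask 89≤150).
G: not dominated.
H: dominated by A (experience 12≥10, salary ask 89≤156).
Pareto-optimal: A, C, G → 3.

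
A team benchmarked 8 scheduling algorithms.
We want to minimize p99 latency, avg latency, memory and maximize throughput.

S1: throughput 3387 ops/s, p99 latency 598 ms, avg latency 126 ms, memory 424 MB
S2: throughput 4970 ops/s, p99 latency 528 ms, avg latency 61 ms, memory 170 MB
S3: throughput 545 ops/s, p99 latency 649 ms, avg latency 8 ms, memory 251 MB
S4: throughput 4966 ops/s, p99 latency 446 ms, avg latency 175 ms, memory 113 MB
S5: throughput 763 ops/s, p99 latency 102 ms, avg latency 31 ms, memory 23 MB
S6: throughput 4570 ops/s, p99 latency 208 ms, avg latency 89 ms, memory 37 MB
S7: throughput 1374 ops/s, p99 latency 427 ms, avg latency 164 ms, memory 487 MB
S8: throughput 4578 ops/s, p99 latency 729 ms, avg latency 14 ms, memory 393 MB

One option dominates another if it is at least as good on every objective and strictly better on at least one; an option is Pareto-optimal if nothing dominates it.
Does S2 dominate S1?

S2 vs S1: throughput 4970≥3387, p99 latency 528≤598, avg latency 61≤126, memory 170≤424 — S2 is at least as good on every objective with at least one strict improvement.

Yes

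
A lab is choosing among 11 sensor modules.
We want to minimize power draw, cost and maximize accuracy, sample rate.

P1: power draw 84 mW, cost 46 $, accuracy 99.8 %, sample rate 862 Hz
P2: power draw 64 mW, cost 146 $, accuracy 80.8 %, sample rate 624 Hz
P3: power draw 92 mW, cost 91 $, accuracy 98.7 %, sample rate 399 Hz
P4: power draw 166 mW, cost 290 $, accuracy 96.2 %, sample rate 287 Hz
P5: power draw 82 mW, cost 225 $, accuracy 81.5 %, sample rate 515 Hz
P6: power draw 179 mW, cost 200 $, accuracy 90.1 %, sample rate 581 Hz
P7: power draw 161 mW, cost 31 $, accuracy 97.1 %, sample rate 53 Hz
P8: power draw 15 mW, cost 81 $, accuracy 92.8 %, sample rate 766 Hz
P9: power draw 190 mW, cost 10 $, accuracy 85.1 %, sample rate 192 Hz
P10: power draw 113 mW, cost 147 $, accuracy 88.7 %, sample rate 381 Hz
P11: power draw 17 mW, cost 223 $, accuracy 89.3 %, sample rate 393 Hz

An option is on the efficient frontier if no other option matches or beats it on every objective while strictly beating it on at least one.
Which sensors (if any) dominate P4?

P1, P3

P1: power draw 84≤166, cost 46≤290, accuracy 99.8≥96.2, sample rate 862≥287 — dominates P4.
P3: power draw 92≤166, cost 91≤290, accuracy 98.7≥96.2, sample rate 399≥287 — dominates P4.
Others (P2, P5, P6, P7, P8, P9, P10, P11) are each worse than P4 on at least one objective.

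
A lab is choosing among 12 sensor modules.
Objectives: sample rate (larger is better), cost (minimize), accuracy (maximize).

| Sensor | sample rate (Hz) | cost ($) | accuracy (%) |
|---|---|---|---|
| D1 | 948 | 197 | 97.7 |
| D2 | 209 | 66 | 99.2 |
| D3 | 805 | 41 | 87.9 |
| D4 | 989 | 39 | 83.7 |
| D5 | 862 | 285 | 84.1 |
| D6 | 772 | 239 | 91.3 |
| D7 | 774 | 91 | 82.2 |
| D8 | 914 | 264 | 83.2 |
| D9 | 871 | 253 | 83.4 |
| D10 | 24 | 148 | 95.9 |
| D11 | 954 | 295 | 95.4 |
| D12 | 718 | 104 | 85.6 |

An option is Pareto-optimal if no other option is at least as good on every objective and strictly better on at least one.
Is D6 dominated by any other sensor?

D1 vs D6: sample rate 948≥772, cost 197≤239, accuracy 97.7≥91.3 — D1 is at least as good on every objective and strictly better on at least one, so D1 dominates D6.

Yes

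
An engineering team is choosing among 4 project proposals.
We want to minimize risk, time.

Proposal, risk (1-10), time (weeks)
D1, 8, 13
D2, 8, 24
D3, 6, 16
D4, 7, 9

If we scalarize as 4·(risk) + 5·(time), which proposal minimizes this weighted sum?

D4

D1: 4·8 + 5·13 = 97
D2: 4·8 + 5·24 = 152
D3: 4·6 + 5·16 = 104
D4: 4·7 + 5·9 = 73
Lowest: D4 at 73.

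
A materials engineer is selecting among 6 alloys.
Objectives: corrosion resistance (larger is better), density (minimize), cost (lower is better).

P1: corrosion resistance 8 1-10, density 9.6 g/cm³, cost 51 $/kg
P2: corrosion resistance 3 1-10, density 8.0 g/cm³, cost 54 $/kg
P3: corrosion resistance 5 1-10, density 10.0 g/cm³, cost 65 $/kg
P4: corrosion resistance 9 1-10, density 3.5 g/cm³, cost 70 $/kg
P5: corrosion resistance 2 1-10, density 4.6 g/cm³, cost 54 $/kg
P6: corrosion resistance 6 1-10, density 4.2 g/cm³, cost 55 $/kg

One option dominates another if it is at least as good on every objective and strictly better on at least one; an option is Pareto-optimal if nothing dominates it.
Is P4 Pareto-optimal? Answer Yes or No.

P1: worse on corrosion resistance (8 vs 9).
P2: worse on corrosion resistance (3 vs 9).
P3: worse on corrosion resistance (5 vs 9).
P5: worse on corrosion resistance (2 vs 9).
P6: worse on corrosion resistance (6 vs 9).
No option is at least as good as P4 on every objective and strictly better on one.

Yes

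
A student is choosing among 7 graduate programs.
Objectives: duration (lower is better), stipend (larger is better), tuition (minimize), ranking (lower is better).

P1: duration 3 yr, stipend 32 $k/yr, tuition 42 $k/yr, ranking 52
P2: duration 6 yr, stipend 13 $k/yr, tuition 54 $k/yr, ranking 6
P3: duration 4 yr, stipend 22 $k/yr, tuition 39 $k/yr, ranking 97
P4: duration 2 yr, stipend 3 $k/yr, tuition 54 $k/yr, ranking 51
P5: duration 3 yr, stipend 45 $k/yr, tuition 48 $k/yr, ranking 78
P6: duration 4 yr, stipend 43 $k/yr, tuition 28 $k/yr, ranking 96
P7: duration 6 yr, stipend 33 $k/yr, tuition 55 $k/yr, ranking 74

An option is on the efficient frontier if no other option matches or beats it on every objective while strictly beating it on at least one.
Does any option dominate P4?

P1: worse on duration (3 vs 2).
P2: worse on duration (6 vs 2).
P3: worse on duration (4 vs 2).
P5: worse on duration (3 vs 2).
P6: worse on duration (4 vs 2).
P7: worse on duration (6 vs 2).
No option is at least as good as P4 on every objective and strictly better on one.

No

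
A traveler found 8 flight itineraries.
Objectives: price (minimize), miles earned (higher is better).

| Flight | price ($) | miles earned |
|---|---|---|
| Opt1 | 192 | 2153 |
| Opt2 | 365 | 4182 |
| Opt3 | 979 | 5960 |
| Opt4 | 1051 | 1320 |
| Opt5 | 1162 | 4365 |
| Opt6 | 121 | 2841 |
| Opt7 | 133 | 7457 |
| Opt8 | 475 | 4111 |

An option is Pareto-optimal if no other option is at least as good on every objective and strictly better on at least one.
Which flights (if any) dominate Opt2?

Opt7

Opt7: price 133≤365, miles earned 7457≥4182 — dominates Opt2.
Others (Opt1, Opt3, Opt4, Opt5, Opt6, Opt8) are each worse than Opt2 on at least one objective.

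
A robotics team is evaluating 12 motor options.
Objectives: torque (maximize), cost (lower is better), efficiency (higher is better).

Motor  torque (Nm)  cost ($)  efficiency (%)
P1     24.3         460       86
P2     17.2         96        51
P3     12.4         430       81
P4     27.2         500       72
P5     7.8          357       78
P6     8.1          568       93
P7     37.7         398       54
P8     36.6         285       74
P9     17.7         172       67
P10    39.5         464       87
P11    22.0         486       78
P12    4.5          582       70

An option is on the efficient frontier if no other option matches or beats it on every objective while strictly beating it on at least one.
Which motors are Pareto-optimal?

P1: not dominated.
P2: not dominated (best cost).
P3: not dominated.
P4: dominated by P8 (torque 36.6≥27.2, cost 285≤500, efficiency 74≥72).
P5: not dominated.
P6: not dominated (best efficiency).
P7: not dominated.
P8: not dominated.
P9: not dominated.
P10: not dominated (best torque).
P11: dominated by P1 (torque 24.3≥22.0, cost 460≤486, efficiency 86≥78).
P12: dominated by P1 (torque 24.3≥4.5, cost 460≤582, efficiency 86≥70).

P1, P2, P3, P5, P6, P7, P8, P9, P10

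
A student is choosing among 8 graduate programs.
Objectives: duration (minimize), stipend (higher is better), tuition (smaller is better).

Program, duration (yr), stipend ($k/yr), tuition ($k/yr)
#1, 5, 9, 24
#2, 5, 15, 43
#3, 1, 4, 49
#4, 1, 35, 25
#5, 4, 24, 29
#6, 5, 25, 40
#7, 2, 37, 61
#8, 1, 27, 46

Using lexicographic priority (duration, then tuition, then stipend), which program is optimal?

#4

First minimize duration: best is 1, kept {#3, #4, #8}.
Then minimize tuition: best is 25, kept {#4}.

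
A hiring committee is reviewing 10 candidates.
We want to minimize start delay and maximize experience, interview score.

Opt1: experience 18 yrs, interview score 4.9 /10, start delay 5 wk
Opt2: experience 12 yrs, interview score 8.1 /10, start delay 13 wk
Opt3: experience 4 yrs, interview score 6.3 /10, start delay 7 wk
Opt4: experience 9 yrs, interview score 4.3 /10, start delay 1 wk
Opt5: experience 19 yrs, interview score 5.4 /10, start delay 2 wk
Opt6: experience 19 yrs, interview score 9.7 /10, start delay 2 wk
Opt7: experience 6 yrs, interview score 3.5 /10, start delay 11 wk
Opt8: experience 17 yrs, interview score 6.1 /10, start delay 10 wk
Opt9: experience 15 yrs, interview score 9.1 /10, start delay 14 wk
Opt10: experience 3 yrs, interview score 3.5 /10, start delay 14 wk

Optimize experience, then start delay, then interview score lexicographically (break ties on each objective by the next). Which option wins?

First maximize experience: best is 19, kept {Opt5, Opt6}.
Then minimize start delay: best is 2, kept {Opt5, Opt6}.
Then maximize interview score: best is 9.7, kept {Opt6}.

Opt6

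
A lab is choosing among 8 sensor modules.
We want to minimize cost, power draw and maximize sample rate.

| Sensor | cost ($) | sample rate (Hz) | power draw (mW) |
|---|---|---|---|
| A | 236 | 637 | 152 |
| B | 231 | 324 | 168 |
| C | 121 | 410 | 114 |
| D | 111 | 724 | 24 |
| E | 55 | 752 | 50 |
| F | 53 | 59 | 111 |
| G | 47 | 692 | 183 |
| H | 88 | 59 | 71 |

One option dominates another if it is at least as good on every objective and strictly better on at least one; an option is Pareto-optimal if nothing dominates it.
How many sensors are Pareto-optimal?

4

A: dominated by D (cost 111≤236, sample rate 724≥637, power draw 24≤152).
B: dominated by C (cost 121≤231, sample rate 410≥324, power draw 114≤168).
C: dominated by D (cost 111≤121, sample rate 724≥410, power draw 24≤114).
D: not dominated (best power draw).
E: not dominated (best sample rate).
F: not dominated.
G: not dominated (best cost).
H: dominated by E (cost 55≤88, sample rate 752≥59, power draw 50≤71).
Pareto-optimal: D, E, F, G → 4.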